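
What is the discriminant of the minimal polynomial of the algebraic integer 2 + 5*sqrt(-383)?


The element 2 + 5*sqrt(-383) has minimal polynomial:
x^2 - 4*x + 9579
Discriminant = (-4)^2 - 4*(9579)
= 16 - 38316
= -38300

-38300


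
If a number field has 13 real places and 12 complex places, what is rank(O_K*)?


By Dirichlet's unit theorem:
rank = r1 + r2 - 1
= 13 + 12 - 1
= 24

24


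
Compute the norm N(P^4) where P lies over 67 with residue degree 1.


N(P^a) = p^(a*f)
= 67^(4*1)
= 67^4
= 20151121

20151121


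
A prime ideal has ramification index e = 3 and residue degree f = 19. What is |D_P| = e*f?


|D_P| = e * f
= 3 * 19
= 57

57


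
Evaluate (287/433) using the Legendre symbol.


p = 433 is prime, so compute (287/433) with the reciprocity algorithm (Jacobi-symbol steps: pull out 2s via (2/n), flip via reciprocity, reduce):
  reciprocity: (287/433) -> +(433/287)
  reduce: (146/287)
  pull out 2: (2/287) = +1  (since 287 mod 8 = 7)
  reciprocity: (73/287) -> +(287/73)
  reduce: (68/73)
  pull out 2: (2/73) = +1  (since 73 mod 8 = 1)
  pull out 2: (2/73) = +1  (since 73 mod 8 = 1)
  reciprocity: (17/73) -> +(73/17)
  reduce: (5/17)
  reciprocity: (5/17) -> +(17/5)
  reduce: (2/5)
  pull out 2: (2/5) = -1  (since 5 mod 8 = 5)
  (1/5) = 1
Product of signs = -1
(287/433) = -1

-1


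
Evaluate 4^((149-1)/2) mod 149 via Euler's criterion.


p = 149 is prime and the exponent is (p-1)/2 = 74, so by Euler's criterion 4^74 = (4/149) = +1 or -1 mod 149.
Compute by square-and-multiply:
  74 = 64 + 8 + 2 (binary 1001010)
  Repeated squaring mod 149: 4^1 = 4, 4^2 = 16, 4^4 = 107, 4^8 = 125, 4^16 = 129, 4^32 = 102, 4^64 = 123
  4^74 = 4^64 * 4^8 * 4^2 = 123 * 125 * 16 mod 149
    123 * 125 = 15375 = 28 mod 149
    28 * 16 = 448 = 1 mod 149
  4^74 = 1 mod 149
Result 1: 4 is a quadratic residue mod 149.
4^74 mod 149 = 1

1


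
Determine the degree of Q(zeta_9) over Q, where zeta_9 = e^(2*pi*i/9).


The degree equals Euler's totient phi(9).
9 = 3^2
phi(9) = 6

6


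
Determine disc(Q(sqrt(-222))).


For K = Q(sqrt(d)) with d squarefree: disc(K) = d if d = 1 mod 4, and disc(K) = 4d if d = 2 or 3 mod 4.
Here d = -222, and d mod 4 = 2.
d = 2 mod 4, not 1 (O_K = Z[sqrt(d)]), so disc(K) = 4d = 4 * (-222) = -888

-888


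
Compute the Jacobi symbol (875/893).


Compute (875/893) via quadratic reciprocity:
  reciprocity: (875/893) -> +(893/875)
  reduce: (18/875)
  pull out 2: (2/875) = -1  (since 875 mod 8 = 3)
  reciprocity: (9/875) -> +(875/9)
  reduce: (2/9)
  pull out 2: (2/9) = +1  (since 9 mod 8 = 1)
  (1/9) = 1
Product of signs = -1

-1


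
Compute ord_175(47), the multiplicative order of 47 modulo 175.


We want ord_175(47), the smallest k >= 1 with 47^k = 1 mod 175.
n = 175 = 5^2 * 7, phi(175) = 120; the order divides phi(n).
Divisors of 120: 1, 2, 3, 4, 5, 6, 8, 10, 12, 15, 20, 24, 30, 40, 60, 120
Repeated squaring mod 175: 47^1 = 47, 47^2 = 109, 47^4 = 156, 47^8 = 11, 47^16 = 121, 47^32 = 116, 47^64 = 156
Test divisors in increasing order:
  k=1: 47^1 = 47 mod 175
  k=2: 47^2 = 109 mod 175
  k=3: 47^3 = 109 * 47 = 48 mod 175
  k=4: 47^4 = 156 mod 175
  k=5: 47^5 = 156 * 47 = 157 mod 175
  k=6: 47^6 = 156 * 109 = 29 mod 175
  k=8: 47^8 = 11 mod 175
  k=10: 47^10 = 11 * 109 = 149 mod 175
  k=12: 47^12 = 11 * 156 = 141 mod 175
  k=15: 47^15 = 11 * 156 * 109 * 47 = 118 mod 175
  k=20: 47^20 = 121 * 156 = 151 mod 175
  k=24: 47^24 = 121 * 11 = 106 mod 175
  k=30: 47^30 = 121 * 11 * 156 * 109 = 99 mod 175
  k=40: 47^40 = 116 * 11 = 51 mod 175
  k=60: 47^60 = 116 * 121 * 11 * 156 = 1 mod 175  <- first divisor giving 1
Order = 60

60


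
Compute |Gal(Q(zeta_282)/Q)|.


|Gal(Q(zeta_282)/Q)| = phi(282)
= 92

92


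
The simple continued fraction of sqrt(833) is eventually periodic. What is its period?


Run the CF algorithm for sqrt(833).
a_0 = floor(sqrt(833)) = 28; set m_0=0, q_0=1.
Recurrence: m' = q*a - m,  q' = (d - m'^2)/q,  a' = floor((a_0 + m')/q').
  step 1: m=28, q=49, a=1
  step 2: m=21, q=8, a=6
  step 3: m=27, q=13, a=4
  step 4: m=25, q=16, a=3
  step 5: m=23, q=19, a=2
  step 6: m=15, q=32, a=1
  step 7: m=17, q=17, a=2
  step 8: m=17, q=32, a=1
  step 9: m=15, q=19, a=2
  step 10: m=23, q=16, a=3
  step 11: m=25, q=13, a=4
  step 12: m=27, q=8, a=6
  step 13: m=21, q=49, a=1
  step 14: m=28, q=1, a=56
a_14 = 2*a_0 = 56, so the period closes here.
sqrt(833) = [28; 1, 6, 4, 3, 2, 1, 2, 1, 2, 3, 4, 6, 1, 56]
Period length = 14

14


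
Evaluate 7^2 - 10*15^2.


x^2 - d*y^2
= 7^2 - 10*15^2
= 49 - 2250
= -2201

-2201


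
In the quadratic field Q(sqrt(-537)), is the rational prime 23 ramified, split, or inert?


K = Q(sqrt(-537)). Since d mod 4 = 3, disc(K) = -2148.
Check p | disc: -2148 mod 23 = 14.
p does not divide disc. Compute Legendre symbol (d/p):
15^((23-1)/2) mod 23 = -1
(d/p) = -1, so p is inert: (p) stays prime with e=1, f=2, g=1.
Therefore p is inert.

inert


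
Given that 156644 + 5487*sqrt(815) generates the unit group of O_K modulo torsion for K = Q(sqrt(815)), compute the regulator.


epsilon = 156644 + 5487*sqrt(815)
= 313288.0000
R = ln(313288.0000)
= 12.6549

12.6549


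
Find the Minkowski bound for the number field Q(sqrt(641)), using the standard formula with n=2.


d = 641, d mod 4 = 1, so disc(K) = d = 641; |disc(K)| = 641
Real quadratic field, so n = 2, s = r2 = 0, r1 = 2
M = (n!/n^n) * (4/pi)^s * sqrt(|disc(K)|) = (2!/2^2) * (4/pi)^0 * sqrt(641)
= 0.5 * 1.000000 * 25.317978
= 12.6590

12.6590


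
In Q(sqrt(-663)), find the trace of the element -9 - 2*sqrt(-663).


Tr(a + b*sqrt(d)) = (a + b*sqrt(d)) + (a - b*sqrt(d)) = 2a
= 2 * (-9)
= -18

-18


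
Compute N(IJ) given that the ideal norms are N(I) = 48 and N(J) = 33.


N(IJ) = N(I) * N(J)
= 48 * 33
= 1584

1584


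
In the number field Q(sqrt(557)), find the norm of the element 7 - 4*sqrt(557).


N(a + b*sqrt(d)) = a^2 - d*b^2
= (7)^2 - (557)*(-4)^2
= 49 - 8912
= -8863

-8863


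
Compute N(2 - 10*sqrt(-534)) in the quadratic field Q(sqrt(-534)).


N(a + b*sqrt(d)) = a^2 - d*b^2
= (2)^2 - (-534)*(-10)^2
= 4 + 53400
= 53404

53404


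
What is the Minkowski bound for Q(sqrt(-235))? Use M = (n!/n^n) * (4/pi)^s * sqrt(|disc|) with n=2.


d = -235, d mod 4 = 1, so disc(K) = d = -235; |disc(K)| = 235
Imaginary quadratic field, so n = 2, s = r2 = 1, r1 = 0
M = (n!/n^n) * (4/pi)^s * sqrt(|disc(K)|) = (2!/2^2) * (4/pi)^1 * sqrt(235)
= 0.5 * 1.273240 * 15.329710
= 9.7592

9.7592


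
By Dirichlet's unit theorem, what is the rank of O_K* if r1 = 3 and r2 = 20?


By Dirichlet's unit theorem:
rank = r1 + r2 - 1
= 3 + 20 - 1
= 22

22


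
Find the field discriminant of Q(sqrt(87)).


For K = Q(sqrt(d)) with d squarefree: disc(K) = d if d = 1 mod 4, and disc(K) = 4d if d = 2 or 3 mod 4.
Here d = 87, and d mod 4 = 3.
d = 3 mod 4, not 1 (O_K = Z[sqrt(d)]), so disc(K) = 4d = 4 * (87) = 348

348


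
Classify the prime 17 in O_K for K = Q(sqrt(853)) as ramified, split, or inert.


K = Q(sqrt(853)). Since d mod 4 = 1, disc(K) = 853.
Check p | disc: 853 mod 17 = 3.
p does not divide disc. Compute Legendre symbol (d/p):
3^((17-1)/2) mod 17 = -1
(d/p) = -1, so p is inert: (p) stays prime with e=1, f=2, g=1.
Therefore p is inert.

inert


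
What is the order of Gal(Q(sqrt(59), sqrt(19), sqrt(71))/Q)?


The 3 square roots of distinct primes are multiplicatively independent over Q,
so [K:Q] = 2^3 and Gal(K/Q) is isomorphic to (Z/2Z)^3.
|Gal| = 2^3 = 8

8


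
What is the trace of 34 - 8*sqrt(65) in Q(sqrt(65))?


Tr(a + b*sqrt(d)) = (a + b*sqrt(d)) + (a - b*sqrt(d)) = 2a
= 2 * (34)
= 68

68


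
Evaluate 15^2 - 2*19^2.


x^2 - d*y^2
= 15^2 - 2*19^2
= 225 - 722
= -497

-497


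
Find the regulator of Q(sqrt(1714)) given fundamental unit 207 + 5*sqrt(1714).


epsilon = 207 + 5*sqrt(1714)
= 414.0024
R = ln(414.0024)
= 6.0259

6.0259


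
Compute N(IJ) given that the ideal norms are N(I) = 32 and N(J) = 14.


N(IJ) = N(I) * N(J)
= 32 * 14
= 448

448


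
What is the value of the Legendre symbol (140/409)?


p = 409 is prime, so compute (140/409) with the reciprocity algorithm (Jacobi-symbol steps: pull out 2s via (2/n), flip via reciprocity, reduce):
  pull out 2: (2/409) = +1  (since 409 mod 8 = 1)
  pull out 2: (2/409) = +1  (since 409 mod 8 = 1)
  reciprocity: (35/409) -> +(409/35)
  reduce: (24/35)
  pull out 2: (2/35) = -1  (since 35 mod 8 = 3)
  pull out 2: (2/35) = -1  (since 35 mod 8 = 3)
  pull out 2: (2/35) = -1  (since 35 mod 8 = 3)
  reciprocity: (3/35) -> -(35/3)
  reduce: (2/3)
  pull out 2: (2/3) = -1  (since 3 mod 8 = 3)
  (1/3) = 1
Product of signs = -1
(140/409) = -1

-1


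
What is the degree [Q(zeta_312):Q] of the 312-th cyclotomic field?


The degree equals Euler's totient phi(312).
312 = 2^3 * 3 * 13
phi(312) = 96

96


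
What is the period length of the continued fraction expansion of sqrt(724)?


Run the CF algorithm for sqrt(724).
a_0 = floor(sqrt(724)) = 26; set m_0=0, q_0=1.
Recurrence: m' = q*a - m,  q' = (d - m'^2)/q,  a' = floor((a_0 + m')/q').
  step 1: m=26, q=48, a=1
  step 2: m=22, q=5, a=9
  step 3: m=23, q=39, a=1
  step 4: m=16, q=12, a=3
  step 5: m=20, q=27, a=1
  step 6: m=7, q=25, a=1
  step 7: m=18, q=16, a=2
  step 8: m=14, q=33, a=1
  step 9: m=19, q=11, a=4
  step 10: m=25, q=9, a=5
  step 11: m=20, q=36, a=1
  step 12: m=16, q=13, a=3
  step 13: m=23, q=15, a=3
  step 14: m=22, q=16, a=3
  step 15: m=26, q=3, a=17
  step 16: m=25, q=33, a=1
  step 17: m=8, q=20, a=1
  step 18: m=12, q=29, a=1
  step 19: m=17, q=15, a=2
  step 20: m=13, q=37, a=1
  step 21: m=24, q=4, a=12
  step 22: m=24, q=37, a=1
  step 23: m=13, q=15, a=2
  step 24: m=17, q=29, a=1
  step 25: m=12, q=20, a=1
  step 26: m=8, q=33, a=1
  step 27: m=25, q=3, a=17
  step 28: m=26, q=16, a=3
  step 29: m=22, q=15, a=3
  step 30: m=23, q=13, a=3
  step 31: m=16, q=36, a=1
  step 32: m=20, q=9, a=5
  step 33: m=25, q=11, a=4
  step 34: m=19, q=33, a=1
  step 35: m=14, q=16, a=2
  step 36: m=18, q=25, a=1
  step 37: m=7, q=27, a=1
  step 38: m=20, q=12, a=3
  step 39: m=16, q=39, a=1
  step 40: m=23, q=5, a=9
  step 41: m=22, q=48, a=1
  step 42: m=26, q=1, a=52
a_42 = 2*a_0 = 52, so the period closes here.
sqrt(724) = [26; 1, 9, 1, 3, 1, 1, 2, 1, 4, 5, 1, 3, 3, 3, 17, 1, 1, 1, 2, 1, 12, 1, 2, 1, 1, 1, 17, 3, 3, 3, 1, 5, 4, 1, 2, 1, 1, 3, 1, 9, 1, 52]
Period length = 42

42


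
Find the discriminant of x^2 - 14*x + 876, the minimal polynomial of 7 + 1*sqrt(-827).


The element 7 + 1*sqrt(-827) has minimal polynomial:
x^2 - 14*x + 876
Discriminant = (-14)^2 - 4*(876)
= 196 - 3504
= -3308

-3308


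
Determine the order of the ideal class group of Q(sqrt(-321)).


K = Q(sqrt(-321)). d mod 4 = 3, so D = disc(K) = 4d = -1284
h(K) equals the number of primitive reduced positive-definite forms (a, b, c) = a*x^2 + b*x*y + c*y^2 with b^2 - 4ac = D,
where reduced means |b| <= a <= c, with b >= 0 whenever |b| = a or a = c, and primitive means gcd(a, b, c) = 1.
Reduced forces 3a^2 <= |D| = 1284, so 1 <= a <= 20; b must have the parity of D, and c = (b^2 - D)/(4a) must be an integer >= a.
Enumerate a = 1..20, b in [-a, a]:
  a=1: (1, 0, 321)  [1]
  a=2: (2, 2, 161)  [1]
  a=3: (3, 0, 107)  [1]
  a=4: none
  a=5: (5, -4, 65), (5, 4, 65)  [2]
  a=6: (6, 6, 55)  [1]
  a=7: (7, -2, 46), (7, 2, 46)  [2]
  a=8..9: none
  a=10: (10, -6, 33), (10, 6, 33)  [2]
  a=11: (11, -6, 30), (11, 6, 30)  [2]
  a=12: none
  a=13: (13, -4, 25), (13, 4, 25)  [2]
  a=14: (14, -2, 23), (14, 2, 23)  [2]
  a=15: (15, -6, 22), (15, 6, 22)  [2]
  a=16: none
  a=17: (17, -12, 21), (17, 12, 21)  [2]
  a=18..20: none
Total reduced forms: 1 + 1 + 1 + 2 + 1 + 2 + 2 + 2 + 2 + 2 + 2 + 2 = 20
h = 20

20


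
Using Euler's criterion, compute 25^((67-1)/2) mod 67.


p = 67 is prime and the exponent is (p-1)/2 = 33, so by Euler's criterion 25^33 = (25/67) = +1 or -1 mod 67.
Compute by square-and-multiply:
  33 = 32 + 1 (binary 100001)
  Repeated squaring mod 67: 25^1 = 25, 25^2 = 22, 25^4 = 15, 25^8 = 24, 25^16 = 40, 25^32 = 59
  25^33 = 25^32 * 25^1 = 59 * 25 mod 67
    59 * 25 = 1475 = 1 mod 67
  25^33 = 1 mod 67
Result 1: 25 is a quadratic residue mod 67.
25^33 mod 67 = 1

1


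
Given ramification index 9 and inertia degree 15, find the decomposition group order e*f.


|D_P| = e * f
= 9 * 15
= 135

135


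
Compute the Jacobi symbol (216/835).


Compute (216/835) via quadratic reciprocity:
  pull out 2: (2/835) = -1  (since 835 mod 8 = 3)
  pull out 2: (2/835) = -1  (since 835 mod 8 = 3)
  pull out 2: (2/835) = -1  (since 835 mod 8 = 3)
  reciprocity: (27/835) -> -(835/27)
  reduce: (25/27)
  reciprocity: (25/27) -> +(27/25)
  reduce: (2/25)
  pull out 2: (2/25) = +1  (since 25 mod 8 = 1)
  (1/25) = 1
Product of signs = 1

1


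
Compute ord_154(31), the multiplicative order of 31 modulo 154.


We want ord_154(31), the smallest k >= 1 with 31^k = 1 mod 154.
n = 154 = 2 * 7 * 11, phi(154) = 60; the order divides phi(n).
Divisors of 60: 1, 2, 3, 4, 5, 6, 10, 12, 15, 20, 30, 60
Repeated squaring mod 154: 31^1 = 31, 31^2 = 37, 31^4 = 137, 31^8 = 135, 31^16 = 53, 31^32 = 37
Test divisors in increasing order:
  k=1: 31^1 = 31 mod 154
  k=2: 31^2 = 37 mod 154
  k=3: 31^3 = 37 * 31 = 69 mod 154
  k=4: 31^4 = 137 mod 154
  k=5: 31^5 = 137 * 31 = 89 mod 154
  k=6: 31^6 = 137 * 37 = 141 mod 154
  k=10: 31^10 = 135 * 37 = 67 mod 154
  k=12: 31^12 = 135 * 137 = 15 mod 154
  k=15: 31^15 = 135 * 137 * 37 * 31 = 111 mod 154
  k=20: 31^20 = 53 * 137 = 23 mod 154
  k=30: 31^30 = 53 * 135 * 137 * 37 = 1 mod 154  <- first divisor giving 1
Order = 30

30


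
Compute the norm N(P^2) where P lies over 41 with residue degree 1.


N(P^a) = p^(a*f)
= 41^(2*1)
= 41^2
= 1681

1681


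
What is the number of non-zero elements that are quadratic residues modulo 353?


For prime p, the number of non-zero quadratic residues is (p-1)/2.
= (353-1)/2
= 176

176


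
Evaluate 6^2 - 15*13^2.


x^2 - d*y^2
= 6^2 - 15*13^2
= 36 - 2535
= -2499

-2499


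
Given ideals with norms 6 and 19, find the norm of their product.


N(IJ) = N(I) * N(J)
= 6 * 19
= 114

114


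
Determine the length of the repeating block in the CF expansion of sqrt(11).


Run the CF algorithm for sqrt(11).
a_0 = floor(sqrt(11)) = 3; set m_0=0, q_0=1.
Recurrence: m' = q*a - m,  q' = (d - m'^2)/q,  a' = floor((a_0 + m')/q').
  step 1: m=3, q=2, a=3
  step 2: m=3, q=1, a=6
a_2 = 2*a_0 = 6, so the period closes here.
sqrt(11) = [3; 3, 6]
Period length = 2

2


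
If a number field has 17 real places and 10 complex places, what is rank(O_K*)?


By Dirichlet's unit theorem:
rank = r1 + r2 - 1
= 17 + 10 - 1
= 26

26


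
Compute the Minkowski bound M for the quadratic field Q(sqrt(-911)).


d = -911, d mod 4 = 1, so disc(K) = d = -911; |disc(K)| = 911
Imaginary quadratic field, so n = 2, s = r2 = 1, r1 = 0
M = (n!/n^n) * (4/pi)^s * sqrt(|disc(K)|) = (2!/2^2) * (4/pi)^1 * sqrt(911)
= 0.5 * 1.273240 * 30.182777
= 19.2150

19.2150


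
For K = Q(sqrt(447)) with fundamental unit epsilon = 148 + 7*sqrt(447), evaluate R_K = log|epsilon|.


epsilon = 148 + 7*sqrt(447)
= 295.9966
R = ln(295.9966)
= 5.6903

5.6903


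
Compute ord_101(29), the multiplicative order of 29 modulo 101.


We want ord_101(29), the smallest k >= 1 with 29^k = 1 mod 101.
n = 101 = 101, phi(101) = 100; the order divides phi(n).
Divisors of 100: 1, 2, 4, 5, 10, 20, 25, 50, 100
Repeated squaring mod 101: 29^1 = 29, 29^2 = 33, 29^4 = 79, 29^8 = 80, 29^16 = 37, 29^32 = 56, 29^64 = 5
Test divisors in increasing order:
  k=1: 29^1 = 29 mod 101
  k=2: 29^2 = 33 mod 101
  k=4: 29^4 = 79 mod 101
  k=5: 29^5 = 79 * 29 = 69 mod 101
  k=10: 29^10 = 80 * 33 = 14 mod 101
  k=20: 29^20 = 37 * 79 = 95 mod 101
  k=25: 29^25 = 37 * 80 * 29 = 91 mod 101
  k=50: 29^50 = 56 * 37 * 33 = 100 mod 101
  k=100: 29^100 = 5 * 56 * 79 = 1 mod 101  <- first divisor giving 1
Order = 100

100


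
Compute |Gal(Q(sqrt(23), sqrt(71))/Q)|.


The 2 square roots of distinct primes are multiplicatively independent over Q,
so [K:Q] = 2^2 and Gal(K/Q) is isomorphic to (Z/2Z)^2.
|Gal| = 2^2 = 4

4


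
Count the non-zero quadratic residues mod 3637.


For prime p, the number of non-zero quadratic residues is (p-1)/2.
= (3637-1)/2
= 1818

1818


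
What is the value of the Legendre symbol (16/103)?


p = 103 is prime, so compute (16/103) with the reciprocity algorithm (Jacobi-symbol steps: pull out 2s via (2/n), flip via reciprocity, reduce):
  pull out 2: (2/103) = +1  (since 103 mod 8 = 7)
  pull out 2: (2/103) = +1  (since 103 mod 8 = 7)
  pull out 2: (2/103) = +1  (since 103 mod 8 = 7)
  pull out 2: (2/103) = +1  (since 103 mod 8 = 7)
  (1/103) = 1
Product of signs = 1
(16/103) = 1

1


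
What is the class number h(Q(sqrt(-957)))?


K = Q(sqrt(-957)). d mod 4 = 3, so D = disc(K) = 4d = -3828
h(K) equals the number of primitive reduced positive-definite forms (a, b, c) = a*x^2 + b*x*y + c*y^2 with b^2 - 4ac = D,
where reduced means |b| <= a <= c, with b >= 0 whenever |b| = a or a = c, and primitive means gcd(a, b, c) = 1.
Reduced forces 3a^2 <= |D| = 3828, so 1 <= a <= 35; b must have the parity of D, and c = (b^2 - D)/(4a) must be an integer >= a.
Enumerate a = 1..35, b in [-a, a]:
  a=1: (1, 0, 957)  [1]
  a=2: (2, 2, 479)  [1]
  a=3: (3, 0, 319)  [1]
  a=4..5: none
  a=6: (6, 6, 161)  [1]
  a=7: (7, -6, 138), (7, 6, 138)  [2]
  a=8..10: none
  a=11: (11, 0, 87)  [1]
  a=12..13: none
  a=14: (14, -6, 69), (14, 6, 69)  [2]
  a=15..20: none
  a=21: (21, -6, 46), (21, 6, 46)  [2]
  a=22: (22, 22, 49)  [1]
  a=23: (23, -6, 42), (23, 6, 42)  [2]
  a=24..28: none
  a=29: (29, 0, 33)  [1]
  a=30: none
  a=31: (31, 4, 31)  [1]
  a=32..35: none
Total reduced forms: 1 + 1 + 1 + 1 + 2 + 1 + 2 + 2 + 1 + 2 + 1 + 1 = 16
h = 16

16


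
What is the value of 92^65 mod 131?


p = 131 is prime and the exponent is (p-1)/2 = 65, so by Euler's criterion 92^65 = (92/131) = +1 or -1 mod 131.
Compute by square-and-multiply:
  65 = 64 + 1 (binary 1000001)
  Repeated squaring mod 131: 92^1 = 92, 92^2 = 80, 92^4 = 112, 92^8 = 99, 92^16 = 107, 92^32 = 52, 92^64 = 84
  92^65 = 92^64 * 92^1 = 84 * 92 mod 131
    84 * 92 = 7728 = 130 mod 131
  92^65 = 130 mod 131
Result 130 = p - 1 = -1 mod 131: 92 is a quadratic non-residue mod 131. As a residue in [0, p-1] the value is 130.
92^65 mod 131 = 130

130


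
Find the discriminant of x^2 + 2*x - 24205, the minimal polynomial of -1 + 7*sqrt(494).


The element -1 + 7*sqrt(494) has minimal polynomial:
x^2 + 2*x - 24205
Discriminant = (2)^2 - 4*(-24205)
= 4 + 96820
= 96824

96824


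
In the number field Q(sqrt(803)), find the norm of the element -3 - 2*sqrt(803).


N(a + b*sqrt(d)) = a^2 - d*b^2
= (-3)^2 - (803)*(-2)^2
= 9 - 3212
= -3203

-3203


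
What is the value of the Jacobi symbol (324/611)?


Compute (324/611) via quadratic reciprocity:
  pull out 2: (2/611) = -1  (since 611 mod 8 = 3)
  pull out 2: (2/611) = -1  (since 611 mod 8 = 3)
  reciprocity: (81/611) -> +(611/81)
  reduce: (44/81)
  pull out 2: (2/81) = +1  (since 81 mod 8 = 1)
  pull out 2: (2/81) = +1  (since 81 mod 8 = 1)
  reciprocity: (11/81) -> +(81/11)
  reduce: (4/11)
  pull out 2: (2/11) = -1  (since 11 mod 8 = 3)
  pull out 2: (2/11) = -1  (since 11 mod 8 = 3)
  (1/11) = 1
Product of signs = 1

1


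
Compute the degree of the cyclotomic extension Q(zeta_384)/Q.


The degree equals Euler's totient phi(384).
384 = 2^7 * 3
phi(384) = 128

128


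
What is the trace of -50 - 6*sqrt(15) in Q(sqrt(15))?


Tr(a + b*sqrt(d)) = (a + b*sqrt(d)) + (a - b*sqrt(d)) = 2a
= 2 * (-50)
= -100

-100


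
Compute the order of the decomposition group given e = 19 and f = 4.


|D_P| = e * f
= 19 * 4
= 76

76


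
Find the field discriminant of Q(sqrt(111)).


For K = Q(sqrt(d)) with d squarefree: disc(K) = d if d = 1 mod 4, and disc(K) = 4d if d = 2 or 3 mod 4.
Here d = 111, and d mod 4 = 3.
d = 3 mod 4, not 1 (O_K = Z[sqrt(d)]), so disc(K) = 4d = 4 * (111) = 444

444


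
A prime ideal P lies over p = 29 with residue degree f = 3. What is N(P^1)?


N(P^a) = p^(a*f)
= 29^(1*3)
= 29^3
= 24389

24389


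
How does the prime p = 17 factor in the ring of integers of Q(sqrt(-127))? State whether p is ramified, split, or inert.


K = Q(sqrt(-127)). Since d mod 4 = 1, disc(K) = -127.
Check p | disc: -127 mod 17 = 9.
p does not divide disc. Compute Legendre symbol (d/p):
9^((17-1)/2) mod 17 = 1
(d/p) = 1, so p splits: (p) = P*P' with e=1, f=1, g=2.
Therefore p is split.

split


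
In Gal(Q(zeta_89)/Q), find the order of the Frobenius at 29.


The Frobenius at p in Gal(Q(zeta_n)/Q) = (Z/nZ)* is the class of p, so its order is ord_89(29), the smallest k >= 1 with 29^k = 1 mod 89.
n = 89 = 89, phi(89) = 88; the order divides phi(n).
Divisors of 88: 1, 2, 4, 8, 11, 22, 44, 88
Repeated squaring mod 89: 29^1 = 29, 29^2 = 40, 29^4 = 87, 29^8 = 4, 29^16 = 16, 29^32 = 78, 29^64 = 32
Test divisors in increasing order:
  k=1: 29^1 = 29 mod 89
  k=2: 29^2 = 40 mod 89
  k=4: 29^4 = 87 mod 89
  k=8: 29^8 = 4 mod 89
  k=11: 29^11 = 4 * 40 * 29 = 12 mod 89
  k=22: 29^22 = 16 * 87 * 40 = 55 mod 89
  k=44: 29^44 = 78 * 4 * 87 = 88 mod 89
  k=88: 29^88 = 32 * 16 * 4 = 1 mod 89  <- first divisor giving 1
Order = 88

88


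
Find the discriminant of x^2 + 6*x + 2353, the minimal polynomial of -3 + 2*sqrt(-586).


The element -3 + 2*sqrt(-586) has minimal polynomial:
x^2 + 6*x + 2353
Discriminant = (6)^2 - 4*(2353)
= 36 - 9412
= -9376

-9376


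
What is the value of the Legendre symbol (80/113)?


p = 113 is prime, so compute (80/113) with the reciprocity algorithm (Jacobi-symbol steps: pull out 2s via (2/n), flip via reciprocity, reduce):
  pull out 2: (2/113) = +1  (since 113 mod 8 = 1)
  pull out 2: (2/113) = +1  (since 113 mod 8 = 1)
  pull out 2: (2/113) = +1  (since 113 mod 8 = 1)
  pull out 2: (2/113) = +1  (since 113 mod 8 = 1)
  reciprocity: (5/113) -> +(113/5)
  reduce: (3/5)
  reciprocity: (3/5) -> +(5/3)
  reduce: (2/3)
  pull out 2: (2/3) = -1  (since 3 mod 8 = 3)
  (1/3) = 1
Product of signs = -1
(80/113) = -1

-1


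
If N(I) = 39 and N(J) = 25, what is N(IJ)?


N(IJ) = N(I) * N(J)
= 39 * 25
= 975

975


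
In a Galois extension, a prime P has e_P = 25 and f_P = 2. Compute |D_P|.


|D_P| = e * f
= 25 * 2
= 50

50


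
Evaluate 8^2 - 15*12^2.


x^2 - d*y^2
= 8^2 - 15*12^2
= 64 - 2160
= -2096

-2096


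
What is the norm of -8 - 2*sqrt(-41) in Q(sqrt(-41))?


N(a + b*sqrt(d)) = a^2 - d*b^2
= (-8)^2 - (-41)*(-2)^2
= 64 + 164
= 228

228


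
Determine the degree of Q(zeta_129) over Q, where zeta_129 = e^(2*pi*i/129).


The degree equals Euler's totient phi(129).
129 = 3 * 43
phi(129) = 84

84


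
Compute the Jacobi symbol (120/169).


Compute (120/169) via quadratic reciprocity:
  pull out 2: (2/169) = +1  (since 169 mod 8 = 1)
  pull out 2: (2/169) = +1  (since 169 mod 8 = 1)
  pull out 2: (2/169) = +1  (since 169 mod 8 = 1)
  reciprocity: (15/169) -> +(169/15)
  reduce: (4/15)
  pull out 2: (2/15) = +1  (since 15 mod 8 = 7)
  pull out 2: (2/15) = +1  (since 15 mod 8 = 7)
  (1/15) = 1
Product of signs = 1

1


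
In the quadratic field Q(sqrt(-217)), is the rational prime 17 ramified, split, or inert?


K = Q(sqrt(-217)). Since d mod 4 = 3, disc(K) = -868.
Check p | disc: -868 mod 17 = 16.
p does not divide disc. Compute Legendre symbol (d/p):
4^((17-1)/2) mod 17 = 1
(d/p) = 1, so p splits: (p) = P*P' with e=1, f=1, g=2.
Therefore p is split.

split


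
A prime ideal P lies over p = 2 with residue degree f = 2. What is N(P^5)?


N(P^a) = p^(a*f)
= 2^(5*2)
= 2^10
= 1024

1024


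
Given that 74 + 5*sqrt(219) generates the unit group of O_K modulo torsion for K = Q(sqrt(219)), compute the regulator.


epsilon = 74 + 5*sqrt(219)
= 147.9932
R = ln(147.9932)
= 4.9972

4.9972


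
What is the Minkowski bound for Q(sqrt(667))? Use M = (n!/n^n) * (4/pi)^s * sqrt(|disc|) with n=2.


d = 667, d mod 4 = 3, so disc(K) = 4d = 2668; |disc(K)| = 2668
Real quadratic field, so n = 2, s = r2 = 0, r1 = 2
M = (n!/n^n) * (4/pi)^s * sqrt(|disc(K)|) = (2!/2^2) * (4/pi)^0 * sqrt(2668)
= 0.5 * 1.000000 * 51.652686
= 25.8263

25.8263


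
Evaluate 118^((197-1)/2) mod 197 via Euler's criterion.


p = 197 is prime and the exponent is (p-1)/2 = 98, so by Euler's criterion 118^98 = (118/197) = +1 or -1 mod 197.
Compute by square-and-multiply:
  98 = 64 + 32 + 2 (binary 1100010)
  Repeated squaring mod 197: 118^1 = 118, 118^2 = 134, 118^4 = 29, 118^8 = 53, 118^16 = 51, 118^32 = 40, 118^64 = 24
  118^98 = 118^64 * 118^32 * 118^2 = 24 * 40 * 134 mod 197
    24 * 40 = 960 = 172 mod 197
    172 * 134 = 23048 = 196 mod 197
  118^98 = 196 mod 197
Result 196 = p - 1 = -1 mod 197: 118 is a quadratic non-residue mod 197. As a residue in [0, p-1] the value is 196.
118^98 mod 197 = 196

196


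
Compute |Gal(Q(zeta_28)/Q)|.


|Gal(Q(zeta_28)/Q)| = phi(28)
= 12

12


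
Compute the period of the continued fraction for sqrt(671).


Run the CF algorithm for sqrt(671).
a_0 = floor(sqrt(671)) = 25; set m_0=0, q_0=1.
Recurrence: m' = q*a - m,  q' = (d - m'^2)/q,  a' = floor((a_0 + m')/q').
  step 1: m=25, q=46, a=1
  step 2: m=21, q=5, a=9
  step 3: m=24, q=19, a=2
  step 4: m=14, q=25, a=1
  step 5: m=11, q=22, a=1
  step 6: m=11, q=25, a=1
  step 7: m=14, q=19, a=2
  step 8: m=24, q=5, a=9
  step 9: m=21, q=46, a=1
  step 10: m=25, q=1, a=50
a_10 = 2*a_0 = 50, so the period closes here.
sqrt(671) = [25; 1, 9, 2, 1, 1, 1, 2, 9, 1, 50]
Period length = 10

10


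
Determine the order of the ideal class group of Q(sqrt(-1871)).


K = Q(sqrt(-1871)). d mod 4 = 1, so D = disc(K) = d = -1871
h(K) equals the number of primitive reduced positive-definite forms (a, b, c) = a*x^2 + b*x*y + c*y^2 with b^2 - 4ac = D,
where reduced means |b| <= a <= c, with b >= 0 whenever |b| = a or a = c, and primitive means gcd(a, b, c) = 1.
Reduced forces 3a^2 <= |D| = 1871, so 1 <= a <= 24; b must have the parity of D, and c = (b^2 - D)/(4a) must be an integer >= a.
Enumerate a = 1..24, b in [-a, a]:
  a=1: (1, 1, 468)  [1]
  a=2: (2, -1, 234), (2, 1, 234)  [2]
  a=3: (3, -1, 156), (3, 1, 156)  [2]
  a=4: (4, -1, 117), (4, 1, 117)  [2]
  a=5: (5, -3, 94), (5, 3, 94)  [2]
  a=6: (6, -5, 79), (6, -1, 78), (6, 1, 78), (6, 5, 79)  [4]
  a=7: none
  a=8: (8, -7, 60), (8, 7, 60)  [2]
  a=9: (9, -1, 52), (9, 1, 52)  [2]
  a=10: (10, -7, 48), (10, -3, 47), (10, 3, 47), (10, 7, 48)  [4]
  a=11: none
  a=12: (12, -7, 40), (12, -1, 39), (12, 1, 39), (12, 7, 40)  [4]
  a=13: (13, -1, 36), (13, 1, 36)  [2]
  a=14: none
  a=15: (15, -13, 34), (15, -7, 32), (15, 7, 32), (15, 13, 34)  [4]
  a=16: (16, -7, 30), (16, 7, 30)  [2]
  a=17: (17, -13, 30), (17, 13, 30)  [2]
  a=18: (18, -17, 30), (18, -1, 26), (18, 1, 26), (18, 17, 30)  [4]
  a=19: none
  a=20: (20, -17, 27), (20, -7, 24), (20, 7, 24), (20, 17, 27)  [4]
  a=21..23: none
  a=24: (24, -23, 25), (24, 23, 25)  [2]
Total reduced forms: 1 + 2 + 2 + 2 + 2 + 4 + 2 + 2 + 4 + 4 + 2 + 4 + 2 + 2 + 4 + 4 + 2 = 45
h = 45

45


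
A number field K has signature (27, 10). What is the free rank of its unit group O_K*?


By Dirichlet's unit theorem:
rank = r1 + r2 - 1
= 27 + 10 - 1
= 36

36


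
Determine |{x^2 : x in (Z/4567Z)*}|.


For prime p, the number of non-zero quadratic residues is (p-1)/2.
= (4567-1)/2
= 2283

2283


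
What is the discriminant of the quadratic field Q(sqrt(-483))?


For K = Q(sqrt(d)) with d squarefree: disc(K) = d if d = 1 mod 4, and disc(K) = 4d if d = 2 or 3 mod 4.
Here d = -483, and d mod 4 = 1.
d = 1 mod 4 (O_K = Z[(1+sqrt(d))/2]), so disc(K) = d = -483

-483


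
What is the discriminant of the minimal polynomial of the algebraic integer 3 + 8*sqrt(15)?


The element 3 + 8*sqrt(15) has minimal polynomial:
x^2 - 6*x - 951
Discriminant = (-6)^2 - 4*(-951)
= 36 + 3804
= 3840

3840


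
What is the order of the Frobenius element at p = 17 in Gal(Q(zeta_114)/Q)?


The Frobenius at p in Gal(Q(zeta_n)/Q) = (Z/nZ)* is the class of p, so its order is ord_114(17), the smallest k >= 1 with 17^k = 1 mod 114.
n = 114 = 2 * 3 * 19, phi(114) = 36; the order divides phi(n).
Divisors of 36: 1, 2, 3, 4, 6, 9, 12, 18, 36
Repeated squaring mod 114: 17^1 = 17, 17^2 = 61, 17^4 = 73, 17^8 = 85, 17^16 = 43, 17^32 = 25
Test divisors in increasing order:
  k=1: 17^1 = 17 mod 114
  k=2: 17^2 = 61 mod 114
  k=3: 17^3 = 61 * 17 = 11 mod 114
  k=4: 17^4 = 73 mod 114
  k=6: 17^6 = 73 * 61 = 7 mod 114
  k=9: 17^9 = 85 * 17 = 77 mod 114
  k=12: 17^12 = 85 * 73 = 49 mod 114
  k=18: 17^18 = 43 * 61 = 1 mod 114  <- first divisor giving 1
Order = 18

18


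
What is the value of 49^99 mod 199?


p = 199 is prime and the exponent is (p-1)/2 = 99, so by Euler's criterion 49^99 = (49/199) = +1 or -1 mod 199.
Compute by square-and-multiply:
  99 = 64 + 32 + 2 + 1 (binary 1100011)
  Repeated squaring mod 199: 49^1 = 49, 49^2 = 13, 49^4 = 169, 49^8 = 104, 49^16 = 70, 49^32 = 124, 49^64 = 53
  49^99 = 49^64 * 49^32 * 49^2 * 49^1 = 53 * 124 * 13 * 49 mod 199
    53 * 124 = 6572 = 5 mod 199
    5 * 13 = 65 = 65 mod 199
    65 * 49 = 3185 = 1 mod 199
  49^99 = 1 mod 199
Result 1: 49 is a quadratic residue mod 199.
49^99 mod 199 = 1

1


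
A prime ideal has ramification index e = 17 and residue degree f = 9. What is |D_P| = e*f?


|D_P| = e * f
= 17 * 9
= 153

153


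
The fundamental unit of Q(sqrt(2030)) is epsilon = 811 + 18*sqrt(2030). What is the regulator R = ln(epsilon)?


epsilon = 811 + 18*sqrt(2030)
= 1621.9994
R = ln(1621.9994)
= 7.3914

7.3914


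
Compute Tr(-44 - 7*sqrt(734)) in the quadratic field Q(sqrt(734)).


Tr(a + b*sqrt(d)) = (a + b*sqrt(d)) + (a - b*sqrt(d)) = 2a
= 2 * (-44)
= -88

-88


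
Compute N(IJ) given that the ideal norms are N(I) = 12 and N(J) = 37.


N(IJ) = N(I) * N(J)
= 12 * 37
= 444

444


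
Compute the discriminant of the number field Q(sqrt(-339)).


For K = Q(sqrt(d)) with d squarefree: disc(K) = d if d = 1 mod 4, and disc(K) = 4d if d = 2 or 3 mod 4.
Here d = -339, and d mod 4 = 1.
d = 1 mod 4 (O_K = Z[(1+sqrt(d))/2]), so disc(K) = d = -339

-339


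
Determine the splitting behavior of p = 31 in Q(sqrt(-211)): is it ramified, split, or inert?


K = Q(sqrt(-211)). Since d mod 4 = 1, disc(K) = -211.
Check p | disc: -211 mod 31 = 6.
p does not divide disc. Compute Legendre symbol (d/p):
6^((31-1)/2) mod 31 = -1
(d/p) = -1, so p is inert: (p) stays prime with e=1, f=2, g=1.
Therefore p is inert.

inert


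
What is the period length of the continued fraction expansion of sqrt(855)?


Run the CF algorithm for sqrt(855).
a_0 = floor(sqrt(855)) = 29; set m_0=0, q_0=1.
Recurrence: m' = q*a - m,  q' = (d - m'^2)/q,  a' = floor((a_0 + m')/q').
  step 1: m=29, q=14, a=4
  step 2: m=27, q=9, a=6
  step 3: m=27, q=14, a=4
  step 4: m=29, q=1, a=58
a_4 = 2*a_0 = 58, so the period closes here.
sqrt(855) = [29; 4, 6, 4, 58]
Period length = 4

4


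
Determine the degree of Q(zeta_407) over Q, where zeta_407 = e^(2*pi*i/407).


The degree equals Euler's totient phi(407).
407 = 11 * 37
phi(407) = 360

360


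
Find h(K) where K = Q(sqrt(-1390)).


K = Q(sqrt(-1390)). d mod 4 = 2, so D = disc(K) = 4d = -5560
h(K) equals the number of primitive reduced positive-definite forms (a, b, c) = a*x^2 + b*x*y + c*y^2 with b^2 - 4ac = D,
where reduced means |b| <= a <= c, with b >= 0 whenever |b| = a or a = c, and primitive means gcd(a, b, c) = 1.
Reduced forces 3a^2 <= |D| = 5560, so 1 <= a <= 43; b must have the parity of D, and c = (b^2 - D)/(4a) must be an integer >= a.
Enumerate a = 1..43, b in [-a, a]:
  a=1: (1, 0, 1390)  [1]
  a=2: (2, 0, 695)  [1]
  a=3..4: none
  a=5: (5, 0, 278)  [1]
  a=6..9: none
  a=10: (10, 0, 139)  [1]
  a=11..12: none
  a=13: (13, -2, 107), (13, 2, 107)  [2]
  a=14..16: none
  a=17: (17, -4, 82), (17, 4, 82)  [2]
  a=18: none
  a=19: (19, -8, 74), (19, 8, 74)  [2]
  a=20..22: none
  a=23: (23, -12, 62), (23, 12, 62)  [2]
  a=24..25: none
  a=26: (26, -24, 59), (26, 24, 59)  [2]
  a=27..30: none
  a=31: (31, -12, 46), (31, 12, 46)  [2]
  a=32..33: none
  a=34: (34, -4, 41), (34, 4, 41)  [2]
  a=35..36: none
  a=37: (37, -8, 38), (37, 8, 38)  [2]
  a=38..43: none
Total reduced forms: 1 + 1 + 1 + 1 + 2 + 2 + 2 + 2 + 2 + 2 + 2 + 2 = 20
h = 20

20


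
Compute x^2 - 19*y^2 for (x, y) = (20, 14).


x^2 - d*y^2
= 20^2 - 19*14^2
= 400 - 3724
= -3324

-3324


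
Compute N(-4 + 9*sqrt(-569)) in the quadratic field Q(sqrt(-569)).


N(a + b*sqrt(d)) = a^2 - d*b^2
= (-4)^2 - (-569)*(9)^2
= 16 + 46089
= 46105

46105


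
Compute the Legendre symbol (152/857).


p = 857 is prime, so compute (152/857) with the reciprocity algorithm (Jacobi-symbol steps: pull out 2s via (2/n), flip via reciprocity, reduce):
  pull out 2: (2/857) = +1  (since 857 mod 8 = 1)
  pull out 2: (2/857) = +1  (since 857 mod 8 = 1)
  pull out 2: (2/857) = +1  (since 857 mod 8 = 1)
  reciprocity: (19/857) -> +(857/19)
  reduce: (2/19)
  pull out 2: (2/19) = -1  (since 19 mod 8 = 3)
  (1/19) = 1
Product of signs = -1
(152/857) = -1

-1


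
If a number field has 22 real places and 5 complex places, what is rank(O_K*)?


By Dirichlet's unit theorem:
rank = r1 + r2 - 1
= 22 + 5 - 1
= 26

26


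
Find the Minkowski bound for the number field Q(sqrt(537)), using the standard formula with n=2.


d = 537, d mod 4 = 1, so disc(K) = d = 537; |disc(K)| = 537
Real quadratic field, so n = 2, s = r2 = 0, r1 = 2
M = (n!/n^n) * (4/pi)^s * sqrt(|disc(K)|) = (2!/2^2) * (4/pi)^0 * sqrt(537)
= 0.5 * 1.000000 * 23.173260
= 11.5866

11.5866


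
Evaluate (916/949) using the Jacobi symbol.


Compute (916/949) via quadratic reciprocity:
  pull out 2: (2/949) = -1  (since 949 mod 8 = 5)
  pull out 2: (2/949) = -1  (since 949 mod 8 = 5)
  reciprocity: (229/949) -> +(949/229)
  reduce: (33/229)
  reciprocity: (33/229) -> +(229/33)
  reduce: (31/33)
  reciprocity: (31/33) -> +(33/31)
  reduce: (2/31)
  pull out 2: (2/31) = +1  (since 31 mod 8 = 7)
  (1/31) = 1
Product of signs = 1

1


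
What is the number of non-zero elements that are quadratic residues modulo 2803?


For prime p, the number of non-zero quadratic residues is (p-1)/2.
= (2803-1)/2
= 1401

1401


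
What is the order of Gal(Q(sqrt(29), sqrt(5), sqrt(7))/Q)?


The 3 square roots of distinct primes are multiplicatively independent over Q,
so [K:Q] = 2^3 and Gal(K/Q) is isomorphic to (Z/2Z)^3.
|Gal| = 2^3 = 8

8


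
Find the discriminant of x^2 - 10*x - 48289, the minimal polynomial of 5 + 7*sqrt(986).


The element 5 + 7*sqrt(986) has minimal polynomial:
x^2 - 10*x - 48289
Discriminant = (-10)^2 - 4*(-48289)
= 100 + 193156
= 193256

193256


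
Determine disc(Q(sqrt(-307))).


For K = Q(sqrt(d)) with d squarefree: disc(K) = d if d = 1 mod 4, and disc(K) = 4d if d = 2 or 3 mod 4.
Here d = -307, and d mod 4 = 1.
d = 1 mod 4 (O_K = Z[(1+sqrt(d))/2]), so disc(K) = d = -307

-307


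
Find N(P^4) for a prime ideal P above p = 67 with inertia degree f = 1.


N(P^a) = p^(a*f)
= 67^(4*1)
= 67^4
= 20151121

20151121


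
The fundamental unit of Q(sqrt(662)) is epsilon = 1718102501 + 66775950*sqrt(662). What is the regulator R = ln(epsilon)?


epsilon = 1718102501 + 66775950*sqrt(662)
= 3.4362e+09
R = ln(3.4362e+09)
= 21.9576

21.9576


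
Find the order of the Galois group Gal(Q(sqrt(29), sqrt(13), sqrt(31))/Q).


The 3 square roots of distinct primes are multiplicatively independent over Q,
so [K:Q] = 2^3 and Gal(K/Q) is isomorphic to (Z/2Z)^3.
|Gal| = 2^3 = 8

8


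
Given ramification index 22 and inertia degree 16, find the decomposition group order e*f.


|D_P| = e * f
= 22 * 16
= 352

352


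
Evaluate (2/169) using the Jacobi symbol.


Compute (2/169) via quadratic reciprocity:
  pull out 2: (2/169) = +1  (since 169 mod 8 = 1)
  (1/169) = 1
Product of signs = 1

1


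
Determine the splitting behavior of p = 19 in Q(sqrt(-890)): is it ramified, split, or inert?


K = Q(sqrt(-890)). Since d mod 4 = 2, disc(K) = -3560.
Check p | disc: -3560 mod 19 = 12.
p does not divide disc. Compute Legendre symbol (d/p):
3^((19-1)/2) mod 19 = -1
(d/p) = -1, so p is inert: (p) stays prime with e=1, f=2, g=1.
Therefore p is inert.

inert


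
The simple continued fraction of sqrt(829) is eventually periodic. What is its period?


Run the CF algorithm for sqrt(829).
a_0 = floor(sqrt(829)) = 28; set m_0=0, q_0=1.
Recurrence: m' = q*a - m,  q' = (d - m'^2)/q,  a' = floor((a_0 + m')/q').
  step 1: m=28, q=45, a=1
  step 2: m=17, q=12, a=3
  step 3: m=19, q=39, a=1
  step 4: m=20, q=11, a=4
  step 5: m=24, q=23, a=2
  step 6: m=22, q=15, a=3
  step 7: m=23, q=20, a=2
  step 8: m=17, q=27, a=1
  step 9: m=10, q=27, a=1
  step 10: m=17, q=20, a=2
  step 11: m=23, q=15, a=3
  step 12: m=22, q=23, a=2
  step 13: m=24, q=11, a=4
  step 14: m=20, q=39, a=1
  step 15: m=19, q=12, a=3
  step 16: m=17, q=45, a=1
  step 17: m=28, q=1, a=56
a_17 = 2*a_0 = 56, so the period closes here.
sqrt(829) = [28; 1, 3, 1, 4, 2, 3, 2, 1, 1, 2, 3, 2, 4, 1, 3, 1, 56]
Period length = 17

17


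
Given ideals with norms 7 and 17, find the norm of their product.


N(IJ) = N(I) * N(J)
= 7 * 17
= 119

119


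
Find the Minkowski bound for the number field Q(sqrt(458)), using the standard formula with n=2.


d = 458, d mod 4 = 2, so disc(K) = 4d = 1832; |disc(K)| = 1832
Real quadratic field, so n = 2, s = r2 = 0, r1 = 2
M = (n!/n^n) * (4/pi)^s * sqrt(|disc(K)|) = (2!/2^2) * (4/pi)^0 * sqrt(1832)
= 0.5 * 1.000000 * 42.801869
= 21.4009

21.4009


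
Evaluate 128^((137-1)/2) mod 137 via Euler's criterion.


p = 137 is prime and the exponent is (p-1)/2 = 68, so by Euler's criterion 128^68 = (128/137) = +1 or -1 mod 137.
Compute by square-and-multiply:
  68 = 64 + 4 (binary 1000100)
  Repeated squaring mod 137: 128^1 = 128, 128^2 = 81, 128^4 = 122, 128^8 = 88, 128^16 = 72, 128^32 = 115, 128^64 = 73
  128^68 = 128^64 * 128^4 = 73 * 122 mod 137
    73 * 122 = 8906 = 1 mod 137
  128^68 = 1 mod 137
Result 1: 128 is a quadratic residue mod 137.
128^68 mod 137 = 1

1


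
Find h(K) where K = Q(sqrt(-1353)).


K = Q(sqrt(-1353)). d mod 4 = 3, so D = disc(K) = 4d = -5412
h(K) equals the number of primitive reduced positive-definite forms (a, b, c) = a*x^2 + b*x*y + c*y^2 with b^2 - 4ac = D,
where reduced means |b| <= a <= c, with b >= 0 whenever |b| = a or a = c, and primitive means gcd(a, b, c) = 1.
Reduced forces 3a^2 <= |D| = 5412, so 1 <= a <= 42; b must have the parity of D, and c = (b^2 - D)/(4a) must be an integer >= a.
Enumerate a = 1..42, b in [-a, a]:
  a=1: (1, 0, 1353)  [1]
  a=2: (2, 2, 677)  [1]
  a=3: (3, 0, 451)  [1]
  a=4..5: none
  a=6: (6, 6, 227)  [1]
  a=7..10: none
  a=11: (11, 0, 123)  [1]
  a=12: none
  a=13: (13, -10, 106), (13, 10, 106)  [2]
  a=14..21: none
  a=22: (22, 22, 67)  [1]
  a=23: (23, -4, 59), (23, 4, 59)  [2]
  a=24..25: none
  a=26: (26, -10, 53), (26, 10, 53)  [2]
  a=27..32: none
  a=33: (33, 0, 41)  [1]
  a=34..36: none
  a=37: (37, 8, 37)  [1]
  a=38: none
  a=39: (39, -36, 43), (39, 36, 43)  [2]
  a=40..42: none
Total reduced forms: 1 + 1 + 1 + 1 + 1 + 2 + 1 + 2 + 2 + 1 + 1 + 2 = 16
h = 16

16


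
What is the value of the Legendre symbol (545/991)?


p = 991 is prime, so compute (545/991) with the reciprocity algorithm (Jacobi-symbol steps: pull out 2s via (2/n), flip via reciprocity, reduce):
  reciprocity: (545/991) -> +(991/545)
  reduce: (446/545)
  pull out 2: (2/545) = +1  (since 545 mod 8 = 1)
  reciprocity: (223/545) -> +(545/223)
  reduce: (99/223)
  reciprocity: (99/223) -> -(223/99)
  reduce: (25/99)
  reciprocity: (25/99) -> +(99/25)
  reduce: (24/25)
  pull out 2: (2/25) = +1  (since 25 mod 8 = 1)
  pull out 2: (2/25) = +1  (since 25 mod 8 = 1)
  pull out 2: (2/25) = +1  (since 25 mod 8 = 1)
  reciprocity: (3/25) -> +(25/3)
  reduce: (1/3)
  (1/3) = 1
Product of signs = -1
(545/991) = -1

-1


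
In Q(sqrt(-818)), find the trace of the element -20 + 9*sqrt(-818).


Tr(a + b*sqrt(d)) = (a + b*sqrt(d)) + (a - b*sqrt(d)) = 2a
= 2 * (-20)
= -40

-40


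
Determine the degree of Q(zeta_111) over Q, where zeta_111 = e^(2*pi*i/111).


The degree equals Euler's totient phi(111).
111 = 3 * 37
phi(111) = 72

72
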